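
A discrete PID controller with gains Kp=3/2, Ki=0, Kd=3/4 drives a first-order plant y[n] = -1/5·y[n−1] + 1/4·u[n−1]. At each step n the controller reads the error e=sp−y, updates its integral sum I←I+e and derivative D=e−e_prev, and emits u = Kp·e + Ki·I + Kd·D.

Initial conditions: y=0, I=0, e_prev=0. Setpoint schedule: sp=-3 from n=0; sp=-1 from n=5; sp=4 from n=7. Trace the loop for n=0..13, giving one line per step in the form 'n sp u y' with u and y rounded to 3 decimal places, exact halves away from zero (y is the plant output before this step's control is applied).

0 -3 -6.750 0.000
1 -3 -0.703 -1.688
2 -3 -6.129 0.162
3 -3 -0.858 -1.565
4 -3 -5.895 0.098
5 -1 3.434 -1.493
6 -1 -5.224 1.157
7 4 14.077 -1.537
8 4 -3.763 3.827
9 4 12.709 -1.706
10 4 -3.196 3.518
11 4 12.020 -1.503
12 4 -2.564 3.306
13 4 11.409 -1.302

(exact arithmetic carried between steps; '≈' marks a value shown rounded to 6 d.p. or computed from one; I and e_prev carry over from the previous line; the table rounds u and y to 3 d.p., halves away from zero)
n=0: y=0, sp=-3, e=sp−y=-3; I=-3, D=e−e_prev=-3; u=3/2·(-3)+0·(-3)+3/4·(-3)=-6.75; next y=-1/5·0+1/4·(-6.75)=-1.6875
n=1: y=-1.6875, sp=-3, e=sp−y=-1.3125; I=-4.3125, D=e−e_prev=1.6875; u=3/2·(-1.3125)+0·(-4.3125)+3/4·1.6875=-0.703125; next y=-1/5·(-1.6875)+1/4·(-0.703125)≈0.161719
n=2: y≈0.161719, sp=-3, e=sp−y≈-3.161719; I≈-7.474219, D=e−e_prev≈-1.849219; u=3/2·(-3.161719)+0·(-7.474219)+3/4·(-1.849219)≈-6.129492; next y=-1/5·0.161719+1/4·(-6.129492)≈-1.564717
n=3: y≈-1.564717, sp=-3, e=sp−y≈-1.435283; I≈-8.909502, D=e−e_prev≈1.726436; u=3/2·(-1.435283)+0·(-8.909502)+3/4·1.726436≈-0.858098; next y=-1/5·(-1.564717)+1/4·(-0.858098)≈0.098419
n=4: y≈0.098419, sp=-3, e=sp−y≈-3.098419; I≈-12.007921, D=e−e_prev≈-1.663136; u=3/2·(-3.098419)+0·(-12.007921)+3/4·(-1.663136)≈-5.894980; next y=-1/5·0.098419+1/4·(-5.894980)≈-1.493429
n=5: y≈-1.493429, sp=-1, e=sp−y≈0.493429; I≈-11.514492, D=e−e_prev≈3.591848; u=3/2·0.493429+0·(-11.514492)+3/4·3.591848≈3.434029; next y=-1/5·(-1.493429)+1/4·3.434029≈1.157193
n=6: y≈1.157193, sp=-1, e=sp−y≈-2.157193; I≈-13.671685, D=e−e_prev≈-2.650622; u=3/2·(-2.157193)+0·(-13.671685)+3/4·(-2.650622)≈-5.223756; next y=-1/5·1.157193+1/4·(-5.223756)≈-1.537378
n=7: y≈-1.537378, sp=4, e=sp−y≈5.537378; I≈-8.134307, D=e−e_prev≈7.694570; u=3/2·5.537378+0·(-8.134307)+3/4·7.694570≈14.076994; next y=-1/5·(-1.537378)+1/4·14.076994≈3.826724
n=8: y≈3.826724, sp=4, e=sp−y≈0.173276; I≈-7.961031, D=e−e_prev≈-5.364102; u=3/2·0.173276+0·(-7.961031)+3/4·(-5.364102)≈-3.763162; next y=-1/5·3.826724+1/4·(-3.763162)≈-1.706135
n=9: y≈-1.706135, sp=4, e=sp−y≈5.706135; I≈-2.254896, D=e−e_prev≈5.532859; u=3/2·5.706135+0·(-2.254896)+3/4·5.532859≈12.708848; next y=-1/5·(-1.706135)+1/4·12.708848≈3.518439
n=10: y≈3.518439, sp=4, e=sp−y≈0.481561; I≈-1.773335, D=e−e_prev≈-5.224574; u=3/2·0.481561+0·(-1.773335)+3/4·(-5.224574)≈-3.196089; next y=-1/5·3.518439+1/4·(-3.196089)≈-1.502710
n=11: y≈-1.502710, sp=4, e=sp−y≈5.502710; I≈3.729375, D=e−e_prev≈5.021149; u=3/2·5.502710+0·3.729375+3/4·5.021149≈12.019927; next y=-1/5·(-1.502710)+1/4·12.019927≈3.305524
n=12: y≈3.305524, sp=4, e=sp−y≈0.694476; I≈4.423851, D=e−e_prev≈-4.808234; u=3/2·0.694476+0·4.423851+3/4·(-4.808234)≈-2.564461; next y=-1/5·3.305524+1/4·(-2.564461)≈-1.302220
n=13: y≈-1.302220, sp=4, e=sp−y≈5.302220; I≈9.726071, D=e−e_prev≈4.607744; u=3/2·5.302220+0·9.726071+3/4·4.607744≈11.409138; next y=-1/5·(-1.302220)+1/4·11.409138≈3.112728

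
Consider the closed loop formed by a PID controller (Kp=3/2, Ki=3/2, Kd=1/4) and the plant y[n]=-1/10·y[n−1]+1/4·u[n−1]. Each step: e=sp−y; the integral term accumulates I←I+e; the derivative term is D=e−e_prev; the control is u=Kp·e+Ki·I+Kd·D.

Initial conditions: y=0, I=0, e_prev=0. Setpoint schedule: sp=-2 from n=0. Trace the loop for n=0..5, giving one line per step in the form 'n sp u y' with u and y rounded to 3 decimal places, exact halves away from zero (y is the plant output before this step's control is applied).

0 -2 -6.500 0.000
1 -2 -3.719 -1.625
2 -2 -7.475 -0.767
3 -2 -5.779 -1.792
4 -2 -8.058 -1.266
5 -2 -7.005 -1.888

(exact arithmetic carried between steps; '≈' marks a value shown rounded to 6 d.p. or computed from one; I and e_prev carry over from the previous line; the table rounds u and y to 3 d.p., halves away from zero)
n=0: y=0, sp=-2, e=sp−y=-2; I=-2, D=e−e_prev=-2; u=3/2·(-2)+3/2·(-2)+1/4·(-2)=-6.5; next y=-1/10·0+1/4·(-6.5)=-1.625
n=1: y=-1.625, sp=-2, e=sp−y=-0.375; I=-2.375, D=e−e_prev=1.625; u=3/2·(-0.375)+3/2·(-2.375)+1/4·1.625=-3.71875; next y=-1/10·(-1.625)+1/4·(-3.71875)≈-0.767188
n=2: y≈-0.767188, sp=-2, e=sp−y≈-1.232813; I≈-3.607813, D=e−e_prev≈-0.857813; u=3/2·(-1.232813)+3/2·(-3.607813)+1/4·(-0.857813)≈-7.475391; next y=-1/10·(-0.767188)+1/4·(-7.475391)≈-1.792129
n=3: y≈-1.792129, sp=-2, e=sp−y≈-0.207871; I≈-3.815684, D=e−e_prev≈1.024941; u=3/2·(-0.207871)+3/2·(-3.815684)+1/4·1.024941≈-5.779097; next y=-1/10·(-1.792129)+1/4·(-5.779097)≈-1.265561
n=4: y≈-1.265561, sp=-2, e=sp−y≈-0.734439; I≈-4.550122, D=e−e_prev≈-0.526568; u=3/2·(-0.734439)+3/2·(-4.550122)+1/4·(-0.526568)≈-8.058483; next y=-1/10·(-1.265561)+1/4·(-8.058483)≈-1.888065
n=5: y≈-1.888065, sp=-2, e=sp−y≈-0.111935; I≈-4.662058, D=e−e_prev≈0.622503; u=3/2·(-0.111935)+3/2·(-4.662058)+1/4·0.622503≈-7.005363; next y=-1/10·(-1.888065)+1/4·(-7.005363)≈-1.562534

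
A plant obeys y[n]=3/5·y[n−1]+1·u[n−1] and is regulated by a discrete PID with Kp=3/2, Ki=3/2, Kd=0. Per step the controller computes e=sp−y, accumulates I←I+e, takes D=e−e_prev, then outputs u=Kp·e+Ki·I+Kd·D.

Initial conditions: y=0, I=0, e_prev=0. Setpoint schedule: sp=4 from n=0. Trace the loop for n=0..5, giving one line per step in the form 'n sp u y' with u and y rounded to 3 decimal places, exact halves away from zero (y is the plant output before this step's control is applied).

(exact arithmetic carried between steps; '≈' marks a value shown rounded to 6 d.p. or computed from one; I and e_prev carry over from the previous line; the table rounds u and y to 3 d.p., halves away from zero)
n=0: y=0, sp=4, e=sp−y=4; I=4, D=e−e_prev=4; u=3/2·4+3/2·4+0·4=12; next y=3/5·0+1·12=12
n=1: y=12, sp=4, e=sp−y=-8; I=-4, D=e−e_prev=-12; u=3/2·(-8)+3/2·(-4)+0·(-12)=-18; next y=3/5·12+1·(-18)=-10.8
n=2: y=-10.8, sp=4, e=sp−y=14.8; I=10.8, D=e−e_prev=22.8; u=3/2·14.8+3/2·10.8+0·22.8=38.4; next y=3/5·(-10.8)+1·38.4=31.92
n=3: y=31.92, sp=4, e=sp−y=-27.92; I=-17.12, D=e−e_prev=-42.72; u=3/2·(-27.92)+3/2·(-17.12)+0·(-42.72)=-67.56; next y=3/5·31.92+1·(-67.56)=-48.408
n=4: y=-48.408, sp=4, e=sp−y=52.408; I=35.288, D=e−e_prev=80.328; u=3/2·52.408+3/2·35.288+0·80.328=131.544; next y=3/5·(-48.408)+1·131.544=102.4992
n=5: y=102.4992, sp=4, e=sp−y=-98.4992; I=-63.2112, D=e−e_prev=-150.9072; u=3/2·(-98.4992)+3/2·(-63.2112)+0·(-150.9072)=-242.5656; next y=3/5·102.4992+1·(-242.5656)=-181.06608

0 4 12.000 0.000
1 4 -18.000 12.000
2 4 38.400 -10.800
3 4 -67.560 31.920
4 4 131.544 -48.408
5 4 -242.566 102.499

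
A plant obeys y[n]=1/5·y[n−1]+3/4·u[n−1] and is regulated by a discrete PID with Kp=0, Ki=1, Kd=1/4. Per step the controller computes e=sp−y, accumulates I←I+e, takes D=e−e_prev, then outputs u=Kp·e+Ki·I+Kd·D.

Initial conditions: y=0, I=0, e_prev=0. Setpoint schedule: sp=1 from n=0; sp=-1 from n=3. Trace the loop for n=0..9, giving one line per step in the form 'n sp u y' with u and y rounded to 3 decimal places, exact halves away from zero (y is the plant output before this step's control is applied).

(exact arithmetic carried between steps; '≈' marks a value shown rounded to 6 d.p. or computed from one; I and e_prev carry over from the previous line; the table rounds u and y to 3 d.p., halves away from zero)
n=0: y=0, sp=1, e=sp−y=1; I=1, D=e−e_prev=1; u=0·1+1·1+1/4·1=1.25; next y=1/5·0+3/4·1.25=0.9375
n=1: y=0.9375, sp=1, e=sp−y=0.0625; I=1.0625, D=e−e_prev=-0.9375; u=0·0.0625+1·1.0625+1/4·(-0.9375)=0.828125; next y=1/5·0.9375+3/4·0.828125≈0.808594
n=2: y≈0.808594, sp=1, e=sp−y≈0.191406; I≈1.253906, D=e−e_prev≈0.128906; u=0·0.191406+1·1.253906+1/4·0.128906≈1.286133; next y=1/5·0.808594+3/4·1.286133≈1.126318
n=3: y≈1.126318, sp=-1, e=sp−y≈-2.126318; I≈-0.872412, D=e−e_prev≈-2.317725; u=0·(-2.126318)+1·(-0.872412)+1/4·(-2.317725)≈-1.451843; next y=1/5·1.126318+3/4·(-1.451843)≈-0.863619
n=4: y≈-0.863619, sp=-1, e=sp−y≈-0.136381; I≈-1.008793, D=e−e_prev≈1.989937; u=0·(-0.136381)+1·(-1.008793)+1/4·1.989937≈-0.511309; next y=1/5·(-0.863619)+3/4·(-0.511309)≈-0.556206
n=5: y≈-0.556206, sp=-1, e=sp−y≈-0.443794; I≈-1.452588, D=e−e_prev≈-0.307413; u=0·(-0.443794)+1·(-1.452588)+1/4·(-0.307413)≈-1.529441; next y=1/5·(-0.556206)+3/4·(-1.529441)≈-1.258322
n=6: y≈-1.258322, sp=-1, e=sp−y≈0.258322; I≈-1.194266, D=e−e_prev≈0.702116; u=0·0.258322+1·(-1.194266)+1/4·0.702116≈-1.018737; next y=1/5·(-1.258322)+3/4·(-1.018737)≈-1.015717
n=7: y≈-1.015717, sp=-1, e=sp−y≈0.015717; I≈-1.178549, D=e−e_prev≈-0.242605; u=0·0.015717+1·(-1.178549)+1/4·(-0.242605)≈-1.239200; next y=1/5·(-1.015717)+3/4·(-1.239200)≈-1.132544
n=8: y≈-1.132544, sp=-1, e=sp−y≈0.132544; I≈-1.046005, D=e−e_prev≈0.116827; u=0·0.132544+1·(-1.046005)+1/4·0.116827≈-1.016799; next y=1/5·(-1.132544)+3/4·(-1.016799)≈-0.989108
n=9: y≈-0.989108, sp=-1, e=sp−y≈-0.010892; I≈-1.056898, D=e−e_prev≈-0.143436; u=0·(-0.010892)+1·(-1.056898)+1/4·(-0.143436)≈-1.092757; next y=1/5·(-0.989108)+3/4·(-1.092757)≈-1.017389

0 1 1.250 0.000
1 1 0.828 0.938
2 1 1.286 0.809
3 -1 -1.452 1.126
4 -1 -0.511 -0.864
5 -1 -1.529 -0.556
6 -1 -1.019 -1.258
7 -1 -1.239 -1.016
8 -1 -1.017 -1.133
9 -1 -1.093 -0.989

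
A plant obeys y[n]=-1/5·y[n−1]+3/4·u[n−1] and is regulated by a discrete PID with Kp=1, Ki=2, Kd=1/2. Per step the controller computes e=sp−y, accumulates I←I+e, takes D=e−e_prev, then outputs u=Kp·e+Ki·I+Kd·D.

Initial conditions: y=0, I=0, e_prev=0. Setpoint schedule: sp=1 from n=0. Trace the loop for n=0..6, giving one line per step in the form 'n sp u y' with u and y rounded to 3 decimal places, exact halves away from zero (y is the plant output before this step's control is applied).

(exact arithmetic carried between steps; '≈' marks a value shown rounded to 6 d.p. or computed from one; I and e_prev carry over from the previous line; the table rounds u and y to 3 d.p., halves away from zero)
n=0: y=0, sp=1, e=sp−y=1; I=1, D=e−e_prev=1; u=1·1+2·1+1/2·1=3.5; next y=-1/5·0+3/4·3.5=2.625
n=1: y=2.625, sp=1, e=sp−y=-1.625; I=-0.625, D=e−e_prev=-2.625; u=1·(-1.625)+2·(-0.625)+1/2·(-2.625)=-4.1875; next y=-1/5·2.625+3/4·(-4.1875)=-3.665625
n=2: y=-3.665625, sp=1, e=sp−y=4.665625; I=4.040625, D=e−e_prev=6.290625; u=1·4.665625+2·4.040625+1/2·6.290625≈15.892188; next y=-1/5·(-3.665625)+3/4·15.892188≈12.652266
n=3: y≈12.652266, sp=1, e=sp−y≈-11.652266; I≈-7.611641, D=e−e_prev≈-16.317891; u=1·(-11.652266)+2·(-7.611641)+1/2·(-16.317891)≈-35.034492; next y=-1/5·12.652266+3/4·(-35.034492)≈-28.806322
n=4: y≈-28.806322, sp=1, e=sp−y≈29.806322; I≈22.194682, D=e−e_prev≈41.458588; u=1·29.806322+2·22.194682+1/2·41.458588≈94.924979; next y=-1/5·(-28.806322)+3/4·94.924979≈76.954999
n=5: y≈76.954999, sp=1, e=sp−y≈-75.954999; I≈-53.760317, D=e−e_prev≈-105.761321; u=1·(-75.954999)+2·(-53.760317)+1/2·(-105.761321)≈-236.356295; next y=-1/5·76.954999+3/4·(-236.356295)≈-192.658221
n=6: y≈-192.658221, sp=1, e=sp−y≈193.658221; I≈139.897903, D=e−e_prev≈269.613220; u=1·193.658221+2·139.897903+1/2·269.613220≈608.260637; next y=-1/5·(-192.658221)+3/4·608.260637≈494.727122

0 1 3.500 0.000
1 1 -4.188 2.625
2 1 15.892 -3.666
3 1 -35.034 12.652
4 1 94.925 -28.806
5 1 -236.356 76.955
6 1 608.261 -192.658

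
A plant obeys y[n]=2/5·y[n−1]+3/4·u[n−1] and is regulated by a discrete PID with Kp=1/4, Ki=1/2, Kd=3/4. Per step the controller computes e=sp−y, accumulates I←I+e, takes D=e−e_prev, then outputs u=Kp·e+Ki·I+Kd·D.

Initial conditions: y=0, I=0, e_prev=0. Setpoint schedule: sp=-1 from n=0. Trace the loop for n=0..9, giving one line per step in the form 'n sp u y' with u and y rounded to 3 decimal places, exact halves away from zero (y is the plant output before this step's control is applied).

0 -1 -1.500 0.000
1 -1 0.438 -1.125
2 -1 -1.848 -0.122
3 -1 0.435 -1.435
4 -1 -2.113 -0.248
5 -1 0.555 -1.684
6 -1 -2.320 -0.257
7 -1 0.757 -1.843
8 -1 -2.521 -0.169
9 -1 1.003 -1.959

(exact arithmetic carried between steps; '≈' marks a value shown rounded to 6 d.p. or computed from one; I and e_prev carry over from the previous line; the table rounds u and y to 3 d.p., halves away from zero)
n=0: y=0, sp=-1, e=sp−y=-1; I=-1, D=e−e_prev=-1; u=1/4·(-1)+1/2·(-1)+3/4·(-1)=-1.5; next y=2/5·0+3/4·(-1.5)=-1.125
n=1: y=-1.125, sp=-1, e=sp−y=0.125; I=-0.875, D=e−e_prev=1.125; u=1/4·0.125+1/2·(-0.875)+3/4·1.125=0.4375; next y=2/5·(-1.125)+3/4·0.4375=-0.121875
n=2: y=-0.121875, sp=-1, e=sp−y=-0.878125; I=-1.753125, D=e−e_prev=-1.003125; u=1/4·(-0.878125)+1/2·(-1.753125)+3/4·(-1.003125)≈-1.848438; next y=2/5·(-0.121875)+3/4·(-1.848438)≈-1.435078
n=3: y≈-1.435078, sp=-1, e=sp−y≈0.435078; I≈-1.318047, D=e−e_prev≈1.313203; u=1/4·0.435078+1/2·(-1.318047)+3/4·1.313203≈0.434648; next y=2/5·(-1.435078)+3/4·0.434648≈-0.248045
n=4: y≈-0.248045, sp=-1, e=sp−y≈-0.751955; I≈-2.070002, D=e−e_prev≈-1.187033; u=1/4·(-0.751955)+1/2·(-2.070002)+3/4·(-1.187033)≈-2.113265; next y=2/5·(-0.248045)+3/4·(-2.113265)≈-1.684166
n=5: y≈-1.684166, sp=-1, e=sp−y≈0.684166; I≈-1.385835, D=e−e_prev≈1.436122; u=1/4·0.684166+1/2·(-1.385835)+3/4·1.436122≈0.555215; next y=2/5·(-1.684166)+3/4·0.555215≈-0.257255
n=6: y≈-0.257255, sp=-1, e=sp−y≈-0.742745; I≈-2.128580, D=e−e_prev≈-1.426911; u=1/4·(-0.742745)+1/2·(-2.128580)+3/4·(-1.426911)≈-2.320160; next y=2/5·(-0.257255)+3/4·(-2.320160)≈-1.843022
n=7: y≈-1.843022, sp=-1, e=sp−y≈0.843022; I≈-1.285558, D=e−e_prev≈1.585767; u=1/4·0.843022+1/2·(-1.285558)+3/4·1.585767≈0.757301; next y=2/5·(-1.843022)+3/4·0.757301≈-0.169233
n=8: y≈-0.169233, sp=-1, e=sp−y≈-0.830767; I≈-2.116325, D=e−e_prev≈-1.673789; u=1/4·(-0.830767)+1/2·(-2.116325)+3/4·(-1.673789)≈-2.521196; next y=2/5·(-0.169233)+3/4·(-2.521196)≈-1.958590
n=9: y≈-1.958590, sp=-1, e=sp−y≈0.958590; I≈-1.157735, D=e−e_prev≈1.789357; u=1/4·0.958590+1/2·(-1.157735)+3/4·1.789357≈1.002798; next y=2/5·(-1.958590)+3/4·1.002798≈-0.031338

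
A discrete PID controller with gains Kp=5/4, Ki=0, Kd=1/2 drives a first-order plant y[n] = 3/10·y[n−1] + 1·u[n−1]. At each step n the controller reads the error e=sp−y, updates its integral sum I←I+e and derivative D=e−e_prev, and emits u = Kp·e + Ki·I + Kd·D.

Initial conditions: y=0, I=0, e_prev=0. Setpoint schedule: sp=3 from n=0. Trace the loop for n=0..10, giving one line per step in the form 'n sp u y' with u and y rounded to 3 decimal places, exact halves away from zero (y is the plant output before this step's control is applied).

(exact arithmetic carried between steps; '≈' marks a value shown rounded to 6 d.p. or computed from one; I and e_prev carry over from the previous line; the table rounds u and y to 3 d.p., halves away from zero)
n=0: y=0, sp=3, e=sp−y=3; I=3, D=e−e_prev=3; u=5/4·3+0·3+1/2·3=5.25; next y=3/10·0+1·5.25=5.25
n=1: y=5.25, sp=3, e=sp−y=-2.25; I=0.75, D=e−e_prev=-5.25; u=5/4·(-2.25)+0·0.75+1/2·(-5.25)=-5.4375; next y=3/10·5.25+1·(-5.4375)=-3.8625
n=2: y=-3.8625, sp=3, e=sp−y=6.8625; I=7.6125, D=e−e_prev=9.1125; u=5/4·6.8625+0·7.6125+1/2·9.1125=13.134375; next y=3/10·(-3.8625)+1·13.134375=11.975625
n=3: y=11.975625, sp=3, e=sp−y=-8.975625; I=-1.363125, D=e−e_prev=-15.838125; u=5/4·(-8.975625)+0·(-1.363125)+1/2·(-15.838125)≈-19.138594; next y=3/10·11.975625+1·(-19.138594)≈-15.545906
n=4: y≈-15.545906, sp=3, e=sp−y≈18.545906; I≈17.182781, D=e−e_prev≈27.521531; u=5/4·18.545906+0·17.182781+1/2·27.521531≈36.943148; next y=3/10·(-15.545906)+1·36.943148≈32.279377
n=5: y≈32.279377, sp=3, e=sp−y≈-29.279377; I≈-12.096595, D=e−e_prev≈-47.825283; u=5/4·(-29.279377)+0·(-12.096595)+1/2·(-47.825283)≈-60.511862; next y=3/10·32.279377+1·(-60.511862)≈-50.828049
n=6: y≈-50.828049, sp=3, e=sp−y≈53.828049; I≈41.731454, D=e−e_prev≈83.107426; u=5/4·53.828049+0·41.731454+1/2·83.107426≈108.838774; next y=3/10·(-50.828049)+1·108.838774≈93.590360
n=7: y≈93.590360, sp=3, e=sp−y≈-90.590360; I≈-48.858906, D=e−e_prev≈-144.418409; u=5/4·(-90.590360)+0·(-48.858906)+1/2·(-144.418409)≈-185.447154; next y=3/10·93.590360+1·(-185.447154)≈-157.370046
n=8: y≈-157.370046, sp=3, e=sp−y≈160.370046; I≈111.511140, D=e−e_prev≈250.960405; u=5/4·160.370046+0·111.511140+1/2·250.960405≈325.942760; next y=3/10·(-157.370046)+1·325.942760≈278.731746
n=9: y≈278.731746, sp=3, e=sp−y≈-275.731746; I≈-164.220606, D=e−e_prev≈-436.101792; u=5/4·(-275.731746)+0·(-164.220606)+1/2·(-436.101792)≈-562.715579; next y=3/10·278.731746+1·(-562.715579)≈-479.096055
n=10: y≈-479.096055, sp=3, e=sp−y≈482.096055; I≈317.875449, D=e−e_prev≈757.827801; u=5/4·482.096055+0·317.875449+1/2·757.827801≈981.533970; next y=3/10·(-479.096055)+1·981.533970≈837.805153

0 3 5.250 0.000
1 3 -5.438 5.250
2 3 13.134 -3.863
3 3 -19.139 11.976
4 3 36.943 -15.546
5 3 -60.512 32.279
6 3 108.839 -50.828
7 3 -185.447 93.590
8 3 325.943 -157.370
9 3 -562.716 278.732
10 3 981.534 -479.096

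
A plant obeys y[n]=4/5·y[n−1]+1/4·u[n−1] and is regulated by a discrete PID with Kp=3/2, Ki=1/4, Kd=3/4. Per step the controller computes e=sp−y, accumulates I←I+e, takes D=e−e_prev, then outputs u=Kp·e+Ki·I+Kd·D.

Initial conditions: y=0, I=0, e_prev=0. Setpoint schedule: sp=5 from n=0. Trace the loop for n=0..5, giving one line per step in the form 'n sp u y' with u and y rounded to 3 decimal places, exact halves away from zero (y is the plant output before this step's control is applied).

0 5 12.500 0.000
1 5 2.188 3.125
2 5 5.195 3.047
3 5 3.901 3.736
4 5 4.164 3.964
5 5 3.974 4.213

(exact arithmetic carried between steps; '≈' marks a value shown rounded to 6 d.p. or computed from one; I and e_prev carry over from the previous line; the table rounds u and y to 3 d.p., halves away from zero)
n=0: y=0, sp=5, e=sp−y=5; I=5, D=e−e_prev=5; u=3/2·5+1/4·5+3/4·5=12.5; next y=4/5·0+1/4·12.5=3.125
n=1: y=3.125, sp=5, e=sp−y=1.875; I=6.875, D=e−e_prev=-3.125; u=3/2·1.875+1/4·6.875+3/4·(-3.125)=2.1875; next y=4/5·3.125+1/4·2.1875=3.046875
n=2: y=3.046875, sp=5, e=sp−y=1.953125; I=8.828125, D=e−e_prev=0.078125; u=3/2·1.953125+1/4·8.828125+3/4·0.078125≈5.195313; next y=4/5·3.046875+1/4·5.195313≈3.736328
n=3: y≈3.736328, sp=5, e=sp−y≈1.263672; I≈10.091797, D=e−e_prev≈-0.689453; u=3/2·1.263672+1/4·10.091797+3/4·(-0.689453)≈3.901367; next y=4/5·3.736328+1/4·3.901367≈3.964404
n=4: y≈3.964404, sp=5, e=sp−y≈1.035596; I≈11.127393, D=e−e_prev≈-0.228076; u=3/2·1.035596+1/4·11.127393+3/4·(-0.228076)≈4.164185; next y=4/5·3.964404+1/4·4.164185≈4.212570
n=5: y≈4.212570, sp=5, e=sp−y≈0.787430; I≈11.914823, D=e−e_prev≈-0.248165; u=3/2·0.787430+1/4·11.914823+3/4·(-0.248165)≈3.973727; next y=4/5·4.212570+1/4·3.973727≈4.363488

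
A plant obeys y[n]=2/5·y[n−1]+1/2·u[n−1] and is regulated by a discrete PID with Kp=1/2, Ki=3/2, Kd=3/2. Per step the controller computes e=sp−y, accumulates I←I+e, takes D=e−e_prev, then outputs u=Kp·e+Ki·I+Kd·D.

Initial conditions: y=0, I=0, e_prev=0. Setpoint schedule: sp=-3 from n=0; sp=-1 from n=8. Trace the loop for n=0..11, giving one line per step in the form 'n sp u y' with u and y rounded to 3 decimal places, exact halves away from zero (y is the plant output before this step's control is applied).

0 -3 -10.500 0.000
1 -3 7.875 -5.250
2 -3 -21.431 1.838
3 -3 23.307 -9.981
4 -3 -45.696 7.661
5 -3 60.832 -19.783
6 -3 -103.161 22.502
7 -3 149.801 -42.580
8 -1 -233.022 57.869
9 -1 355.660 -93.363
10 -1 -551.111 140.485
11 -1 846.896 -219.362

(exact arithmetic carried between steps; '≈' marks a value shown rounded to 6 d.p. or computed from one; I and e_prev carry over from the previous line; the table rounds u and y to 3 d.p., halves away from zero)
n=0: y=0, sp=-3, e=sp−y=-3; I=-3, D=e−e_prev=-3; u=1/2·(-3)+3/2·(-3)+3/2·(-3)=-10.5; next y=2/5·0+1/2·(-10.5)=-5.25
n=1: y=-5.25, sp=-3, e=sp−y=2.25; I=-0.75, D=e−e_prev=5.25; u=1/2·2.25+3/2·(-0.75)+3/2·5.25=7.875; next y=2/5·(-5.25)+1/2·7.875=1.8375
n=2: y=1.8375, sp=-3, e=sp−y=-4.8375; I=-5.5875, D=e−e_prev=-7.0875; u=1/2·(-4.8375)+3/2·(-5.5875)+3/2·(-7.0875)=-21.43125; next y=2/5·1.8375+1/2·(-21.43125)=-9.980625
n=3: y=-9.980625, sp=-3, e=sp−y=6.980625; I=1.393125, D=e−e_prev=11.818125; u=1/2·6.980625+3/2·1.393125+3/2·11.818125≈23.307188; next y=2/5·(-9.980625)+1/2·23.307188≈7.661344
n=4: y≈7.661344, sp=-3, e=sp−y≈-10.661344; I≈-9.268219, D=e−e_prev≈-17.641969; u=1/2·(-10.661344)+3/2·(-9.268219)+3/2·(-17.641969)≈-45.695953; next y=2/5·7.661344+1/2·(-45.695953)≈-19.783439
n=5: y≈-19.783439, sp=-3, e=sp−y≈16.783439; I≈7.515220, D=e−e_prev≈27.444783; u=1/2·16.783439+3/2·7.515220+3/2·27.444783≈60.831724; next y=2/5·(-19.783439)+1/2·60.831724≈22.502486
n=6: y≈22.502486, sp=-3, e=sp−y≈-25.502486; I≈-17.987266, D=e−e_prev≈-42.285926; u=1/2·(-25.502486)+3/2·(-17.987266)+3/2·(-42.285926)≈-103.161031; next y=2/5·22.502486+1/2·(-103.161031)≈-42.579521
n=7: y≈-42.579521, sp=-3, e=sp−y≈39.579521; I≈21.592255, D=e−e_prev≈65.082007; u=1/2·39.579521+3/2·21.592255+3/2·65.082007≈149.801153; next y=2/5·(-42.579521)+1/2·149.801153≈57.868768
n=8: y≈57.868768, sp=-1, e=sp−y≈-58.868768; I≈-37.276514, D=e−e_prev≈-98.448289; u=1/2·(-58.868768)+3/2·(-37.276514)+3/2·(-98.448289)≈-233.021588; next y=2/5·57.868768+1/2·(-233.021588)≈-93.363287
n=9: y≈-93.363287, sp=-1, e=sp−y≈92.363287; I≈55.086773, D=e−e_prev≈151.232055; u=1/2·92.363287+3/2·55.086773+3/2·151.232055≈355.659886; next y=2/5·(-93.363287)+1/2·355.659886≈140.484628
n=10: y≈140.484628, sp=-1, e=sp−y≈-141.484628; I≈-86.397855, D=e−e_prev≈-233.847915; u=1/2·(-141.484628)+3/2·(-86.397855)+3/2·(-233.847915)≈-551.110970; next y=2/5·140.484628+1/2·(-551.110970)≈-219.361633
n=11: y≈-219.361633, sp=-1, e=sp−y≈218.361633; I≈131.963778, D=e−e_prev≈359.846262; u=1/2·218.361633+3/2·131.963778+3/2·359.846262≈846.895877; next y=2/5·(-219.361633)+1/2·846.895877≈335.703285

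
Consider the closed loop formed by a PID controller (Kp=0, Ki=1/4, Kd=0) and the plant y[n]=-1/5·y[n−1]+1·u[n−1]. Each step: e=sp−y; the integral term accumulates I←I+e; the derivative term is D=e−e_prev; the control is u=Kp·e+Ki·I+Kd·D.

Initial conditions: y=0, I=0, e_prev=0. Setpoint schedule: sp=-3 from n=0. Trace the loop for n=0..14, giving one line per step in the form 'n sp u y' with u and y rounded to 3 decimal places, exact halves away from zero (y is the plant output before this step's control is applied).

0 -3 -0.750 0.000
1 -3 -1.313 -0.750
2 -3 -1.772 -1.163
3 -3 -2.137 -1.539
4 -3 -2.430 -1.829
5 -3 -2.664 -2.064
6 -3 -2.851 -2.251
7 -3 -3.001 -2.401
8 -3 -3.121 -2.521
9 -3 -3.217 -2.617
10 -3 -3.293 -2.693
11 -3 -3.355 -2.755
12 -3 -3.404 -2.804
13 -3 -3.443 -2.843
14 -3 -3.474 -2.874

(exact arithmetic carried between steps; '≈' marks a value shown rounded to 6 d.p. or computed from one; I and e_prev carry over from the previous line; the table rounds u and y to 3 d.p., halves away from zero)
n=0: y=0, sp=-3, e=sp−y=-3; I=-3, D=e−e_prev=-3; u=0·(-3)+1/4·(-3)+0·(-3)=-0.75; next y=-1/5·0+1·(-0.75)=-0.75
n=1: y=-0.75, sp=-3, e=sp−y=-2.25; I=-5.25, D=e−e_prev=0.75; u=0·(-2.25)+1/4·(-5.25)+0·0.75=-1.3125; next y=-1/5·(-0.75)+1·(-1.3125)=-1.1625
n=2: y=-1.1625, sp=-3, e=sp−y=-1.8375; I=-7.0875, D=e−e_prev=0.4125; u=0·(-1.8375)+1/4·(-7.0875)+0·0.4125=-1.771875; next y=-1/5·(-1.1625)+1·(-1.771875)=-1.539375
n=3: y=-1.539375, sp=-3, e=sp−y=-1.460625; I=-8.548125, D=e−e_prev=0.376875; u=0·(-1.460625)+1/4·(-8.548125)+0·0.376875≈-2.137031; next y=-1/5·(-1.539375)+1·(-2.137031)≈-1.829156
n=4: y≈-1.829156, sp=-3, e=sp−y≈-1.170844; I≈-9.718969, D=e−e_prev≈0.289781; u=0·(-1.170844)+1/4·(-9.718969)+0·0.289781≈-2.429742; next y=-1/5·(-1.829156)+1·(-2.429742)≈-2.063911
n=5: y≈-2.063911, sp=-3, e=sp−y≈-0.936089; I≈-10.655058, D=e−e_prev≈0.234755; u=0·(-0.936089)+1/4·(-10.655058)+0·0.234755≈-2.663764; next y=-1/5·(-2.063911)+1·(-2.663764)≈-2.250982
n=6: y≈-2.250982, sp=-3, e=sp−y≈-0.749018; I≈-11.404076, D=e−e_prev≈0.187071; u=0·(-0.749018)+1/4·(-11.404076)+0·0.187071≈-2.851019; next y=-1/5·(-2.250982)+1·(-2.851019)≈-2.400822
n=7: y≈-2.400822, sp=-3, e=sp−y≈-0.599178; I≈-12.003253, D=e−e_prev≈0.149840; u=0·(-0.599178)+1/4·(-12.003253)+0·0.149840≈-3.000813; next y=-1/5·(-2.400822)+1·(-3.000813)≈-2.520649
n=8: y≈-2.520649, sp=-3, e=sp−y≈-0.479351; I≈-12.482604, D=e−e_prev≈0.119826; u=0·(-0.479351)+1/4·(-12.482604)+0·0.119826≈-3.120651; next y=-1/5·(-2.520649)+1·(-3.120651)≈-2.616521
n=9: y≈-2.616521, sp=-3, e=sp−y≈-0.383479; I≈-12.866083, D=e−e_prev≈0.095873; u=0·(-0.383479)+1/4·(-12.866083)+0·0.095873≈-3.216521; next y=-1/5·(-2.616521)+1·(-3.216521)≈-2.693216
n=10: y≈-2.693216, sp=-3, e=sp−y≈-0.306784; I≈-13.172867, D=e−e_prev≈0.076695; u=0·(-0.306784)+1/4·(-13.172867)+0·0.076695≈-3.293217; next y=-1/5·(-2.693216)+1·(-3.293217)≈-2.754573
n=11: y≈-2.754573, sp=-3, e=sp−y≈-0.245427; I≈-13.418293, D=e−e_prev≈0.061357; u=0·(-0.245427)+1/4·(-13.418293)+0·0.061357≈-3.354573; next y=-1/5·(-2.754573)+1·(-3.354573)≈-2.803659
n=12: y≈-2.803659, sp=-3, e=sp−y≈-0.196341; I≈-13.614635, D=e−e_prev≈0.049085; u=0·(-0.196341)+1/4·(-13.614635)+0·0.049085≈-3.403659; next y=-1/5·(-2.803659)+1·(-3.403659)≈-2.842927
n=13: y≈-2.842927, sp=-3, e=sp−y≈-0.157073; I≈-13.771708, D=e−e_prev≈0.039268; u=0·(-0.157073)+1/4·(-13.771708)+0·0.039268≈-3.442927; next y=-1/5·(-2.842927)+1·(-3.442927)≈-2.874342
n=14: y≈-2.874342, sp=-3, e=sp−y≈-0.125658; I≈-13.897366, D=e−e_prev≈0.031415; u=0·(-0.125658)+1/4·(-13.897366)+0·0.031415≈-3.474342; next y=-1/5·(-2.874342)+1·(-3.474342)≈-2.899473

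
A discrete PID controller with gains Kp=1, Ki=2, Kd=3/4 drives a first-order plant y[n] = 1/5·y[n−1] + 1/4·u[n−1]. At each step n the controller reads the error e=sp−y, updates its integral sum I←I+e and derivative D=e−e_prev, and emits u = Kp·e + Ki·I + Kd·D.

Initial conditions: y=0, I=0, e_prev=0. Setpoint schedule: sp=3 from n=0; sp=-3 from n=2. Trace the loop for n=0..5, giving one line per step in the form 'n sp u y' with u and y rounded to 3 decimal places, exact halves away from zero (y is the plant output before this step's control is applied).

(exact arithmetic carried between steps; '≈' marks a value shown rounded to 6 d.p. or computed from one; I and e_prev carry over from the previous line; the table rounds u and y to 3 d.p., halves away from zero)
n=0: y=0, sp=3, e=sp−y=3; I=3, D=e−e_prev=3; u=1·3+2·3+3/4·3=11.25; next y=1/5·0+1/4·11.25=2.8125
n=1: y=2.8125, sp=3, e=sp−y=0.1875; I=3.1875, D=e−e_prev=-2.8125; u=1·0.1875+2·3.1875+3/4·(-2.8125)=4.453125; next y=1/5·2.8125+1/4·4.453125≈1.675781
n=2: y≈1.675781, sp=-3, e=sp−y≈-4.675781; I≈-1.488281, D=e−e_prev≈-4.863281; u=1·(-4.675781)+2·(-1.488281)+3/4·(-4.863281)≈-11.299805; next y=1/5·1.675781+1/4·(-11.299805)≈-2.489795
n=3: y≈-2.489795, sp=-3, e=sp−y≈-0.510205; I≈-1.998486, D=e−e_prev≈4.165576; u=1·(-0.510205)+2·(-1.998486)+3/4·4.165576≈-1.382996; next y=1/5·(-2.489795)+1/4·(-1.382996)≈-0.843708
n=4: y≈-0.843708, sp=-3, e=sp−y≈-2.156292; I≈-4.154778, D=e−e_prev≈-1.646087; u=1·(-2.156292)+2·(-4.154778)+3/4·(-1.646087)≈-11.700414; next y=1/5·(-0.843708)+1/4·(-11.700414)≈-3.093845
n=5: y≈-3.093845, sp=-3, e=sp−y≈0.093845; I≈-4.060933, D=e−e_prev≈2.250137; u=1·0.093845+2·(-4.060933)+3/4·2.250137≈-6.340419; next y=1/5·(-3.093845)+1/4·(-6.340419)≈-2.203874

0 3 11.250 0.000
1 3 4.453 2.813
2 -3 -11.300 1.676
3 -3 -1.383 -2.490
4 -3 -11.700 -0.844
5 -3 -6.340 -3.094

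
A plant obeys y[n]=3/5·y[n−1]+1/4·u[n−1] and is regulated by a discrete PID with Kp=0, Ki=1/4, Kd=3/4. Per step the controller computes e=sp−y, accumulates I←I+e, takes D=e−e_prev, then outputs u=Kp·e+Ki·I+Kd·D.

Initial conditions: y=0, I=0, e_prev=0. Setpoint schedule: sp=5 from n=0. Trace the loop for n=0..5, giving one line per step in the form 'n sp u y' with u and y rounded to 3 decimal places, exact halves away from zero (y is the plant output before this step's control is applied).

0 5 5.000 0.000
1 5 1.250 1.250
2 5 3.313 1.063
3 5 3.753 1.466
4 5 4.587 1.818
5 5 5.227 2.237

(exact arithmetic carried between steps; '≈' marks a value shown rounded to 6 d.p. or computed from one; I and e_prev carry over from the previous line; the table rounds u and y to 3 d.p., halves away from zero)
n=0: y=0, sp=5, e=sp−y=5; I=5, D=e−e_prev=5; u=0·5+1/4·5+3/4·5=5; next y=3/5·0+1/4·5=1.25
n=1: y=1.25, sp=5, e=sp−y=3.75; I=8.75, D=e−e_prev=-1.25; u=0·3.75+1/4·8.75+3/4·(-1.25)=1.25; next y=3/5·1.25+1/4·1.25=1.0625
n=2: y=1.0625, sp=5, e=sp−y=3.9375; I=12.6875, D=e−e_prev=0.1875; u=0·3.9375+1/4·12.6875+3/4·0.1875=3.3125; next y=3/5·1.0625+1/4·3.3125=1.465625
n=3: y=1.465625, sp=5, e=sp−y=3.534375; I=16.221875, D=e−e_prev=-0.403125; u=0·3.534375+1/4·16.221875+3/4·(-0.403125)=3.753125; next y=3/5·1.465625+1/4·3.753125≈1.817656
n=4: y≈1.817656, sp=5, e=sp−y≈3.182344; I≈19.404219, D=e−e_prev≈-0.352031; u=0·3.182344+1/4·19.404219+3/4·(-0.352031)≈4.587031; next y=3/5·1.817656+1/4·4.587031≈2.237352
n=5: y≈2.237352, sp=5, e=sp−y≈2.762648; I≈22.166867, D=e−e_prev≈-0.419695; u=0·2.762648+1/4·22.166867+3/4·(-0.419695)≈5.226945; next y=3/5·2.237352+1/4·5.226945≈2.649147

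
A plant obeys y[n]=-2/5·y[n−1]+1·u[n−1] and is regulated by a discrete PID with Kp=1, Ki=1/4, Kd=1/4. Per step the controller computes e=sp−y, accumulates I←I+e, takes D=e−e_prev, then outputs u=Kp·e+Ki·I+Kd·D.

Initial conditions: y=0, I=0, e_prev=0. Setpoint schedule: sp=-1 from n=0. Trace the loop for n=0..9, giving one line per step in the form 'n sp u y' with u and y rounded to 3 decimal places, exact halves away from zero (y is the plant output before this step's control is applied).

0 -1 -1.500 0.000
1 -1 0.750 -1.500
2 -1 -3.775 1.350
3 -1 4.848 -4.315
4 -1 -12.073 6.574
5 -1 20.669 -14.702
6 -1 -43.103 26.550
7 -1 80.733 -53.723
8 -1 -160.072 102.222
9 -1 307.882 -200.960

(exact arithmetic carried between steps; '≈' marks a value shown rounded to 6 d.p. or computed from one; I and e_prev carry over from the previous line; the table rounds u and y to 3 d.p., halves away from zero)
n=0: y=0, sp=-1, e=sp−y=-1; I=-1, D=e−e_prev=-1; u=1·(-1)+1/4·(-1)+1/4·(-1)=-1.5; next y=-2/5·0+1·(-1.5)=-1.5
n=1: y=-1.5, sp=-1, e=sp−y=0.5; I=-0.5, D=e−e_prev=1.5; u=1·0.5+1/4·(-0.5)+1/4·1.5=0.75; next y=-2/5·(-1.5)+1·0.75=1.35
n=2: y=1.35, sp=-1, e=sp−y=-2.35; I=-2.85, D=e−e_prev=-2.85; u=1·(-2.35)+1/4·(-2.85)+1/4·(-2.85)=-3.775; next y=-2/5·1.35+1·(-3.775)=-4.315
n=3: y=-4.315, sp=-1, e=sp−y=3.315; I=0.465, D=e−e_prev=5.665; u=1·3.315+1/4·0.465+1/4·5.665=4.8475; next y=-2/5·(-4.315)+1·4.8475=6.5735
n=4: y=6.5735, sp=-1, e=sp−y=-7.5735; I=-7.1085, D=e−e_prev=-10.8885; u=1·(-7.5735)+1/4·(-7.1085)+1/4·(-10.8885)=-12.07275; next y=-2/5·6.5735+1·(-12.07275)=-14.70215
n=5: y=-14.70215, sp=-1, e=sp−y=13.70215; I=6.59365, D=e−e_prev=21.27565; u=1·13.70215+1/4·6.59365+1/4·21.27565=20.669475; next y=-2/5·(-14.70215)+1·20.669475=26.550335
n=6: y=26.550335, sp=-1, e=sp−y=-27.550335; I=-20.956685, D=e−e_prev=-41.252485; u=1·(-27.550335)+1/4·(-20.956685)+1/4·(-41.252485)≈-43.102628; next y=-2/5·26.550335+1·(-43.102628)≈-53.722762
n=7: y≈-53.722762, sp=-1, e=sp−y≈52.722762; I≈31.766077, D=e−e_prev≈80.273097; u=1·52.722762+1/4·31.766077+1/4·80.273097≈80.732555; next y=-2/5·(-53.722762)+1·80.732555≈102.221659
n=8: y≈102.221659, sp=-1, e=sp−y≈-103.221659; I≈-71.455583, D=e−e_prev≈-155.944421; u=1·(-103.221659)+1/4·(-71.455583)+1/4·(-155.944421)≈-160.071660; next y=-2/5·102.221659+1·(-160.071660)≈-200.960324
n=9: y≈-200.960324, sp=-1, e=sp−y≈199.960324; I≈128.504741, D=e−e_prev≈303.181983; u=1·199.960324+1/4·128.504741+1/4·303.181983≈307.882005; next y=-2/5·(-200.960324)+1·307.882005≈388.266135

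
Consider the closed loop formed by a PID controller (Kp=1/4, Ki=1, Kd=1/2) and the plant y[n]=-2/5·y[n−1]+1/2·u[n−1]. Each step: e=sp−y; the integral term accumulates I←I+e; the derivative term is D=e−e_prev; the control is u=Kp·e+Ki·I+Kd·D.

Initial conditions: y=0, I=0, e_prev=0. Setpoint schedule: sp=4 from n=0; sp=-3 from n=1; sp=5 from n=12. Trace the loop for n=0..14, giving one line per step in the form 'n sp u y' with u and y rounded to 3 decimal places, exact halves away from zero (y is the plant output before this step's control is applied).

0 4 7.000 0.000
1 -3 -9.375 3.500
2 -3 6.153 -6.088
3 -3 -15.851 5.512
4 -3 8.810 -10.130
5 -3 -24.409 8.457
6 -3 15.505 -15.587
7 -3 -35.685 13.988
8 -3 27.609 -23.438
9 -3 -52.246 23.179
10 -3 47.388 -35.395
11 -3 -77.686 37.852
12 5 92.798 -53.984
13 5 -111.595 67.993
14 5 150.628 -82.995

(exact arithmetic carried between steps; '≈' marks a value shown rounded to 6 d.p. or computed from one; I and e_prev carry over from the previous line; the table rounds u and y to 3 d.p., halves away from zero)
n=0: y=0, sp=4, e=sp−y=4; I=4, D=e−e_prev=4; u=1/4·4+1·4+1/2·4=7; next y=-2/5·0+1/2·7=3.5
n=1: y=3.5, sp=-3, e=sp−y=-6.5; I=-2.5, D=e−e_prev=-10.5; u=1/4·(-6.5)+1·(-2.5)+1/2·(-10.5)=-9.375; next y=-2/5·3.5+1/2·(-9.375)=-6.0875
n=2: y=-6.0875, sp=-3, e=sp−y=3.0875; I=0.5875, D=e−e_prev=9.5875; u=1/4·3.0875+1·0.5875+1/2·9.5875=6.153125; next y=-2/5·(-6.0875)+1/2·6.153125≈5.511563
n=3: y≈5.511563, sp=-3, e=sp−y≈-8.511563; I≈-7.924063, D=e−e_prev≈-11.599063; u=1/4·(-8.511563)+1·(-7.924063)+1/2·(-11.599063)≈-15.851484; next y=-2/5·5.511563+1/2·(-15.851484)≈-10.130367
n=4: y≈-10.130367, sp=-3, e=sp−y≈7.130367; I≈-0.793695, D=e−e_prev≈15.641930; u=1/4·7.130367+1·(-0.793695)+1/2·15.641930≈8.809861; next y=-2/5·(-10.130367)+1/2·8.809861≈8.457078
n=5: y≈8.457078, sp=-3, e=sp−y≈-11.457078; I≈-12.250773, D=e−e_prev≈-18.587445; u=1/4·(-11.457078)+1·(-12.250773)+1/2·(-18.587445)≈-24.408765; next y=-2/5·8.457078+1/2·(-24.408765)≈-15.587213
n=6: y≈-15.587213, sp=-3, e=sp−y≈12.587213; I≈0.336440, D=e−e_prev≈24.044291; u=1/4·12.587213+1·0.336440+1/2·24.044291≈15.505389; next y=-2/5·(-15.587213)+1/2·15.505389≈13.987580
n=7: y≈13.987580, sp=-3, e=sp−y≈-16.987580; I≈-16.651139, D=e−e_prev≈-29.574793; u=1/4·(-16.987580)+1·(-16.651139)+1/2·(-29.574793)≈-35.685431; next y=-2/5·13.987580+1/2·(-35.685431)≈-23.437748
n=8: y≈-23.437748, sp=-3, e=sp−y≈20.437748; I≈3.786608, D=e−e_prev≈37.425327; u=1/4·20.437748+1·3.786608+1/2·37.425327≈27.608709; next y=-2/5·(-23.437748)+1/2·27.608709≈23.179453
n=9: y≈23.179453, sp=-3, e=sp−y≈-26.179453; I≈-22.392845, D=e−e_prev≈-46.617201; u=1/4·(-26.179453)+1·(-22.392845)+1/2·(-46.617201)≈-52.246309; next y=-2/5·23.179453+1/2·(-52.246309)≈-35.394936
n=10: y≈-35.394936, sp=-3, e=sp−y≈32.394936; I≈10.002091, D=e−e_prev≈58.574389; u=1/4·32.394936+1·10.002091+1/2·58.574389≈47.388019; next y=-2/5·(-35.394936)+1/2·47.388019≈37.851984
n=11: y≈37.851984, sp=-3, e=sp−y≈-40.851984; I≈-30.849893, D=e−e_prev≈-73.246920; u=1/4·(-40.851984)+1·(-30.849893)+1/2·(-73.246920)≈-77.686349; next y=-2/5·37.851984+1/2·(-77.686349)≈-53.983968
n=12: y≈-53.983968, sp=5, e=sp−y≈58.983968; I≈28.134075, D=e−e_prev≈99.835952; u=1/4·58.983968+1·28.134075+1/2·99.835952≈92.798043; next y=-2/5·(-53.983968)+1/2·92.798043≈67.992609
n=13: y≈67.992609, sp=5, e=sp−y≈-62.992609; I≈-34.858534, D=e−e_prev≈-121.976577; u=1/4·(-62.992609)+1·(-34.858534)+1/2·(-121.976577)≈-111.594974; next y=-2/5·67.992609+1/2·(-111.594974)≈-82.994531
n=14: y≈-82.994531, sp=5, e=sp−y≈87.994531; I≈53.135997, D=e−e_prev≈150.987139; u=1/4·87.994531+1·53.135997+1/2·150.987139≈150.628199; next y=-2/5·(-82.994531)+1/2·150.628199≈108.511912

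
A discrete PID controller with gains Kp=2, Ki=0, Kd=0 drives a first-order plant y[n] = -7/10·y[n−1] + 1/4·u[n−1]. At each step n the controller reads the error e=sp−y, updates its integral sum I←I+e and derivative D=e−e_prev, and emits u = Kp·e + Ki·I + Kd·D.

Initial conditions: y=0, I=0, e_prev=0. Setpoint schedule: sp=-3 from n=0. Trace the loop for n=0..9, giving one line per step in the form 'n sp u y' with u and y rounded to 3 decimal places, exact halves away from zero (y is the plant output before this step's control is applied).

(exact arithmetic carried between steps; '≈' marks a value shown rounded to 6 d.p. or computed from one; I and e_prev carry over from the previous line; the table rounds u and y to 3 d.p., halves away from zero)
n=0: y=0, sp=-3, e=sp−y=-3; I=-3, D=e−e_prev=-3; u=2·(-3)+0·(-3)+0·(-3)=-6; next y=-7/10·0+1/4·(-6)=-1.5
n=1: y=-1.5, sp=-3, e=sp−y=-1.5; I=-4.5, D=e−e_prev=1.5; u=2·(-1.5)+0·(-4.5)+0·1.5=-3; next y=-7/10·(-1.5)+1/4·(-3)=0.3
n=2: y=0.3, sp=-3, e=sp−y=-3.3; I=-7.8, D=e−e_prev=-1.8; u=2·(-3.3)+0·(-7.8)+0·(-1.8)=-6.6; next y=-7/10·0.3+1/4·(-6.6)=-1.86
n=3: y=-1.86, sp=-3, e=sp−y=-1.14; I=-8.94, D=e−e_prev=2.16; u=2·(-1.14)+0·(-8.94)+0·2.16=-2.28; next y=-7/10·(-1.86)+1/4·(-2.28)=0.732
n=4: y=0.732, sp=-3, e=sp−y=-3.732; I=-12.672, D=e−e_prev=-2.592; u=2·(-3.732)+0·(-12.672)+0·(-2.592)=-7.464; next y=-7/10·0.732+1/4·(-7.464)=-2.3784
n=5: y=-2.3784, sp=-3, e=sp−y=-0.6216; I=-13.2936, D=e−e_prev=3.1104; u=2·(-0.6216)+0·(-13.2936)+0·3.1104=-1.2432; next y=-7/10·(-2.3784)+1/4·(-1.2432)=1.35408
n=6: y=1.35408, sp=-3, e=sp−y=-4.35408; I=-17.64768, D=e−e_prev=-3.73248; u=2·(-4.35408)+0·(-17.64768)+0·(-3.73248)=-8.70816; next y=-7/10·1.35408+1/4·(-8.70816)=-3.124896
n=7: y=-3.124896, sp=-3, e=sp−y=0.124896; I=-17.522784, D=e−e_prev=4.478976; u=2·0.124896+0·(-17.522784)+0·4.478976=0.249792; next y=-7/10·(-3.124896)+1/4·0.249792≈2.249875
n=8: y≈2.249875, sp=-3, e=sp−y≈-5.249875; I≈-22.772659, D=e−e_prev≈-5.374771; u=2·(-5.249875)+0·(-22.772659)+0·(-5.374771)≈-10.499750; next y=-7/10·2.249875+1/4·(-10.499750)≈-4.199850
n=9: y≈-4.199850, sp=-3, e=sp−y≈1.199850; I≈-21.572809, D=e−e_prev≈6.449725; u=2·1.199850+0·(-21.572809)+0·6.449725≈2.399700; next y=-7/10·(-4.199850)+1/4·2.399700≈3.539820

0 -3 -6.000 0.000
1 -3 -3.000 -1.500
2 -3 -6.600 0.300
3 -3 -2.280 -1.860
4 -3 -7.464 0.732
5 -3 -1.243 -2.378
6 -3 -8.708 1.354
7 -3 0.250 -3.125
8 -3 -10.500 2.250
9 -3 2.400 -4.200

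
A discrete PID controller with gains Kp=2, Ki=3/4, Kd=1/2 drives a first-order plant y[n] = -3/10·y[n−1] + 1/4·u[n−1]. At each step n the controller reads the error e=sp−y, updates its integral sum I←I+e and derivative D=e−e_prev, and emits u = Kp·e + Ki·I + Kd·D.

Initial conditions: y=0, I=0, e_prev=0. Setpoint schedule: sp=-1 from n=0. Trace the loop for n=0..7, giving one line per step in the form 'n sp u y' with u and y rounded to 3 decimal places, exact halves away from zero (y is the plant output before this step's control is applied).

(exact arithmetic carried between steps; '≈' marks a value shown rounded to 6 d.p. or computed from one; I and e_prev carry over from the previous line; the table rounds u and y to 3 d.p., halves away from zero)
n=0: y=0, sp=-1, e=sp−y=-1; I=-1, D=e−e_prev=-1; u=2·(-1)+3/4·(-1)+1/2·(-1)=-3.25; next y=-3/10·0+1/4·(-3.25)=-0.8125
n=1: y=-0.8125, sp=-1, e=sp−y=-0.1875; I=-1.1875, D=e−e_prev=0.8125; u=2·(-0.1875)+3/4·(-1.1875)+1/2·0.8125=-0.859375; next y=-3/10·(-0.8125)+1/4·(-0.859375)≈0.028906
n=2: y≈0.028906, sp=-1, e=sp−y≈-1.028906; I≈-2.216406, D=e−e_prev≈-0.841406; u=2·(-1.028906)+3/4·(-2.216406)+1/2·(-0.841406)≈-4.140820; next y=-3/10·0.028906+1/4·(-4.140820)≈-1.043877
n=3: y≈-1.043877, sp=-1, e=sp−y≈0.043877; I≈-2.172529, D=e−e_prev≈1.072783; u=2·0.043877+3/4·(-2.172529)+1/2·1.072783≈-1.005251; next y=-3/10·(-1.043877)+1/4·(-1.005251)≈0.061850
n=4: y≈0.061850, sp=-1, e=sp−y≈-1.061850; I≈-3.234380, D=e−e_prev≈-1.105727; u=2·(-1.061850)+3/4·(-3.234380)+1/2·(-1.105727)≈-5.102349; next y=-3/10·0.061850+1/4·(-5.102349)≈-1.294142
n=5: y≈-1.294142, sp=-1, e=sp−y≈0.294142; I≈-2.940237, D=e−e_prev≈1.355992; u=2·0.294142+3/4·(-2.940237)+1/2·1.355992≈-0.938897; next y=-3/10·(-1.294142)+1/4·(-0.938897)≈0.153518
n=6: y≈0.153518, sp=-1, e=sp−y≈-1.153518; I≈-4.093756, D=e−e_prev≈-1.447661; u=2·(-1.153518)+3/4·(-4.093756)+1/2·(-1.447661)≈-6.101184; next y=-3/10·0.153518+1/4·(-6.101184)≈-1.571351
n=7: y≈-1.571351, sp=-1, e=sp−y≈0.571351; I≈-3.522404, D=e−e_prev≈1.724870; u=2·0.571351+3/4·(-3.522404)+1/2·1.724870≈-0.636665; next y=-3/10·(-1.571351)+1/4·(-0.636665)≈0.312239

0 -1 -3.250 0.000
1 -1 -0.859 -0.813
2 -1 -4.141 0.029
3 -1 -1.005 -1.044
4 -1 -5.102 0.062
5 -1 -0.939 -1.294
6 -1 -6.101 0.154
7 -1 -0.637 -1.571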